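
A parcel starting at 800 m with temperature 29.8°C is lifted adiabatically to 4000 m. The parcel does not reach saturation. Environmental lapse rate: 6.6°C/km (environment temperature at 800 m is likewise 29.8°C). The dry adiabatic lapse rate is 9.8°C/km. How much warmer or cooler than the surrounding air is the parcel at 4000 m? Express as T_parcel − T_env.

-10.24°C (parcel cooler than environment)

Parcel:
  Dry to 4000 m: -9.8 × 3.2 km = -31.36°C, so T = -1.56°C.
Environment:
  Environment to 4000 m: -6.6 × 3.2 km = -21.12°C, so T = 8.68°C.
T_parcel − T_env = -1.56 − 8.68 = -10.24°C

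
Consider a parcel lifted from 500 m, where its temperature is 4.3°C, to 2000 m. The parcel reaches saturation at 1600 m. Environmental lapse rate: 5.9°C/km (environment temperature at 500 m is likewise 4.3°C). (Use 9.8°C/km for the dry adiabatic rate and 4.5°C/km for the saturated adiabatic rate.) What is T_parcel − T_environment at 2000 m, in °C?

Parcel:
  500–1600 m, dry: Δz = 1.1 km ⇒ ΔT = -10.78°C; T = -6.48°C
  1600–2000 m, saturated: Δz = 0.4 km ⇒ ΔT = -1.8°C; T = -8.28°C
Environment:
  500–2000 m, environment: Δz = 1.5 km ⇒ ΔT = -8.85°C; T = -4.55°C
T_parcel − T_env = -8.28 − (-4.55) = -3.73°C

-3.73°C (parcel cooler than environment)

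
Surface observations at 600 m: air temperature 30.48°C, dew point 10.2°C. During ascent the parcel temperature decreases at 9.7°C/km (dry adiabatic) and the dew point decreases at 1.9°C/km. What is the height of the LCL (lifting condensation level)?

T and T_d converge at 9.7 − 1.9 = 7.8°C per km
Height above start = (30.48 − 10.2) / 7.8 = 2.6 km
LCL altitude = 600 m + 2600 m = 3200 m

3200 m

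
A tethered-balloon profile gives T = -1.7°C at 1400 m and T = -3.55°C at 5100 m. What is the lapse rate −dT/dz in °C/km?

0.5°C/km

Γ = −ΔT/Δz = (-1.7 − (-3.55)) / (5100 − 1400) m
  = 1.85°C / 3.7 km = 0.5°C/km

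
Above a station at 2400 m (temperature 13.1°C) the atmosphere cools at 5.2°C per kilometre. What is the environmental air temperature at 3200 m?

Environmental to 3200 m: -5.2 × 0.8 km = -4.16°C, so T = 8.94°C.

8.94°C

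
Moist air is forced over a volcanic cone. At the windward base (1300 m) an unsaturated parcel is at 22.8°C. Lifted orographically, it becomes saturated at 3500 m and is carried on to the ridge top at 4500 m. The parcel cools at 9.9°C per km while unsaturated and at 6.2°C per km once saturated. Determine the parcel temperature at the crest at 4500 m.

-5.18°C

From 1300 m to 3500 m (dry): cools by 9.9 × 2.2 = 21.78°C, giving 1.02°C.
From 3500 m to 4500 m (saturated): cools by 6.2 × 1 = 6.2°C, giving -5.18°C.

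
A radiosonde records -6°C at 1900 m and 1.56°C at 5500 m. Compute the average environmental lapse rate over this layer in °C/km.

Γ = −ΔT/Δz = (-6 − 1.56) / (5500 − 1900) m
  = -7.56°C / 3.6 km = -2.1°C/km

-2.1°C/km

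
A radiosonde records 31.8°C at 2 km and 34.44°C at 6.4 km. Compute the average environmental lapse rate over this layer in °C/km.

Γ = −ΔT/Δz = (31.8 − 34.44) / (6400 − 2000) m
  = -2.64°C / 4.4 km = -0.6°C/km

-0.6°C/km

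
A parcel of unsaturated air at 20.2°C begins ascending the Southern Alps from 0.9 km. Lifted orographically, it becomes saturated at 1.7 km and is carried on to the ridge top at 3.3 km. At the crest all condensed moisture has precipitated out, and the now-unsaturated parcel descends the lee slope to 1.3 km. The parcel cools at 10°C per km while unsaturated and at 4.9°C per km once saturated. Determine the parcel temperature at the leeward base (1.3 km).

900–1700 m, dry: Δz = 0.8 km ⇒ ΔT = -8°C; T = 12.2°C
1700–3300 m, saturated: Δz = 1.6 km ⇒ ΔT = -7.84°C; T = 4.36°C
3300–1300 m, dry descent: Δz = 2 km ⇒ ΔT = +20°C; T = 24.36°C

24.36°C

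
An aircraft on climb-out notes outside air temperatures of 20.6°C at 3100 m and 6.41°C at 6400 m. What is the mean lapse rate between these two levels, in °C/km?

Γ = −ΔT/Δz = (20.6 − 6.41) / (6400 − 3100) m
  = 14.19°C / 3.3 km = 4.3°C/km

4.3°C/km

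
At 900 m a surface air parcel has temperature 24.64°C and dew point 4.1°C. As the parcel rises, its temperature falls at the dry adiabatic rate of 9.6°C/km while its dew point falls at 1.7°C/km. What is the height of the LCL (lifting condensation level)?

T and T_d converge at 9.6 − 1.7 = 7.9°C per km
Height above start = (24.64 − 4.1) / 7.9 = 2.6 km
LCL altitude = 900 m + 2600 m = 3500 m

3500 m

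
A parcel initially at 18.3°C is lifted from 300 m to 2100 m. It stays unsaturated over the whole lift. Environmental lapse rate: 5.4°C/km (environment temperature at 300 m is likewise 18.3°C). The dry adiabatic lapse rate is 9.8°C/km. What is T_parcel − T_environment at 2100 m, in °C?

Parcel:
  300–2100 m, dry: Δz = 1.8 km ⇒ ΔT = -17.64°C; T = 0.66°C
Environment:
  300–2100 m, environment: Δz = 1.8 km ⇒ ΔT = -9.72°C; T = 8.58°C
T_parcel − T_env = 0.66 − 8.58 = -7.92°C

-7.92°C (parcel cooler than environment)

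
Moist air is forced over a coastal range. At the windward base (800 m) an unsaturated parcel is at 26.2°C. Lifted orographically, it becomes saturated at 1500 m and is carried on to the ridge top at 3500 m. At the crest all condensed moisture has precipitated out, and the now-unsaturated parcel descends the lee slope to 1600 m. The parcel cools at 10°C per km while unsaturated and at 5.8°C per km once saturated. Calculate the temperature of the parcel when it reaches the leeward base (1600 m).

From 800 m to 1500 m (dry): cools by 10 × 0.7 = 7°C, giving 19.2°C.
From 1500 m to 3500 m (saturated): cools by 5.8 × 2 = 11.6°C, giving 7.6°C.
From 3500 m to 1600 m (dry descent): warms by 10 × 1.9 = 19°C, giving 26.6°C.

26.6°C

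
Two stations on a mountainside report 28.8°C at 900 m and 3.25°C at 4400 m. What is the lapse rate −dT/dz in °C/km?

Γ = −ΔT/Δz = (28.8 − 3.25) / (4400 − 900) m
  = 25.55°C / 3.5 km = 7.3°C/km

7.3°C/km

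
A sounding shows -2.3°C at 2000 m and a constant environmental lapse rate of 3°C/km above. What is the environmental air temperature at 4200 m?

Environmental to 4200 m: -3 × 2.2 km = -6.6°C, so T = -8.9°C.

-8.9°C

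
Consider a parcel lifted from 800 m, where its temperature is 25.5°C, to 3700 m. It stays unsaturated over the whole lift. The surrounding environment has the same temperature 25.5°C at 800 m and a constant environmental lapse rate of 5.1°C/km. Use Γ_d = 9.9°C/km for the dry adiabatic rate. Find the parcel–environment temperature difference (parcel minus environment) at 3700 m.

Parcel:
  800–3700 m, dry: Δz = 2.9 km ⇒ ΔT = -28.71°C; T = -3.21°C
Environment:
  800–3700 m, environment: Δz = 2.9 km ⇒ ΔT = -14.79°C; T = 10.71°C
T_parcel − T_env = -3.21 − 10.71 = -13.92°C

-13.92°C (parcel cooler than environment)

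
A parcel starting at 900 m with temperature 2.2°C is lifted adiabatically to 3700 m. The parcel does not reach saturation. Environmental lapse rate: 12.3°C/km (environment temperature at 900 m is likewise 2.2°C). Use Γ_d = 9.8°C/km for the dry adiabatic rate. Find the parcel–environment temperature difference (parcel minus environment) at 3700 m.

Parcel:
  From 900 m to 3700 m (dry): cools by 9.8 × 2.8 = 27.44°C, giving -25.24°C.
Environment:
  From 900 m to 3700 m (environment): cools by 12.3 × 2.8 = 34.44°C, giving -32.24°C.
T_parcel − T_env = -25.24 − (-32.24) = +7°C

+7°C (parcel warmer than environment)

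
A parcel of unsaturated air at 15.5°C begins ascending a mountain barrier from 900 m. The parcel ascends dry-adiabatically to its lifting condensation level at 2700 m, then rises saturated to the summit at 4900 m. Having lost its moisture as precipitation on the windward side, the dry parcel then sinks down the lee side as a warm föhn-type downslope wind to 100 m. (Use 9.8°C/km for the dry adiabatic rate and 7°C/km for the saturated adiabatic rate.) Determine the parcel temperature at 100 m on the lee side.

29.5°C

From 900 m to 2700 m (dry): cools by 9.8 × 1.8 = 17.64°C, giving -2.14°C.
From 2700 m to 4900 m (saturated): cools by 7 × 2.2 = 15.4°C, giving -17.54°C.
From 4900 m to 100 m (dry descent): warms by 9.8 × 4.8 = 47.04°C, giving 29.5°C.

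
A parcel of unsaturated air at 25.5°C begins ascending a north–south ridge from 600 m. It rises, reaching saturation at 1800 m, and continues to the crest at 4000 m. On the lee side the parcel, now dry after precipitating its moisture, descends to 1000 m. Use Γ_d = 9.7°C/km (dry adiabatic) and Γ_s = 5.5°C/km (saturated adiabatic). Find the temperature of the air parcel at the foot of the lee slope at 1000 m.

From 600 m to 1800 m (dry): cools by 9.7 × 1.2 = 11.64°C, giving 13.86°C.
From 1800 m to 4000 m (saturated): cools by 5.5 × 2.2 = 12.1°C, giving 1.76°C.
From 4000 m to 1000 m (dry descent): warms by 9.7 × 3 = 29.1°C, giving 30.86°C.

30.86°C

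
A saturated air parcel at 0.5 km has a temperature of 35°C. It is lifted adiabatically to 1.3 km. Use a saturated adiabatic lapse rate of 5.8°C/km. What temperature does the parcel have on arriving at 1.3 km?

30.36°C

500 → 1300 m (saturated adiabatic, 5.8°C/km): ΔT = -5.8 × 0.8 = -4.64°C → T = 30.36°C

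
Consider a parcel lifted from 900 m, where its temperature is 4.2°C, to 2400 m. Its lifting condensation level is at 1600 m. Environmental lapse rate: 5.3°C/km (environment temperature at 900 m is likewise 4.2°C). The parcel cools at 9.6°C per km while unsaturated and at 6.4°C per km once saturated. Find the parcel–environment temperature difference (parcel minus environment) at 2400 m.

Parcel:
  900–1600 m, dry: Δz = 0.7 km ⇒ ΔT = -6.72°C; T = -2.52°C
  1600–2400 m, saturated: Δz = 0.8 km ⇒ ΔT = -5.12°C; T = -7.64°C
Environment:
  900–2400 m, environment: Δz = 1.5 km ⇒ ΔT = -7.95°C; T = -3.75°C
T_parcel − T_env = -7.64 − (-3.75) = -3.89°C

-3.89°C (parcel cooler than environment)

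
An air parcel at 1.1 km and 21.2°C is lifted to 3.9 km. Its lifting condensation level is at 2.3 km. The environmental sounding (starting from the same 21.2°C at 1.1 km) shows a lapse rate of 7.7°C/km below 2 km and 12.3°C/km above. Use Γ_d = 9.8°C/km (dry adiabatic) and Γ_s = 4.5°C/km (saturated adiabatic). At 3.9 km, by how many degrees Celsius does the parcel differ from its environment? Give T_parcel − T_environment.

Parcel:
  1100 → 2300 m (dry, 9.8°C/km): ΔT = -9.8 × 1.2 = -11.76°C → T = 9.44°C
  2300 → 3900 m (saturated, 4.5°C/km): ΔT = -4.5 × 1.6 = -7.2°C → T = 2.24°C
Environment:
  1100 → 2000 m (environment, lower layer, 7.7°C/km): ΔT = -7.7 × 0.9 = -6.93°C → T = 14.27°C
  2000 → 3900 m (environment, upper layer, 12.3°C/km): ΔT = -12.3 × 1.9 = -23.37°C → T = -9.1°C
T_parcel − T_env = 2.24 − (-9.1) = +11.34°C

+11.34°C (parcel warmer than environment)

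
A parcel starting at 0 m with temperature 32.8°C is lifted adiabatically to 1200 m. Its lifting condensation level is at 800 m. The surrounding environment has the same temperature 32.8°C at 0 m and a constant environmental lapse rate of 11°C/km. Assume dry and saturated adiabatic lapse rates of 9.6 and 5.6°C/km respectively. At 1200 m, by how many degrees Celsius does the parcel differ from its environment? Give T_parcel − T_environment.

Parcel:
  Dry to 800 m: -9.6 × 0.8 km = -7.68°C, so T = 25.12°C.
  Saturated to 1200 m: -5.6 × 0.4 km = -2.24°C, so T = 22.88°C.
Environment:
  Environment to 1200 m: -11 × 1.2 km = -13.2°C, so T = 19.6°C.
T_parcel − T_env = 22.88 − 19.6 = +3.28°C

+3.28°C (parcel warmer than environment)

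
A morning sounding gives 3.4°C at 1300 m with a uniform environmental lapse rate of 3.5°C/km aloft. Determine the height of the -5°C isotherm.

3700 m

Height above start = (3.4 − (-5)) / 3.5 = 2.4 km
Altitude = 1300 m + 2400 m = 3700 m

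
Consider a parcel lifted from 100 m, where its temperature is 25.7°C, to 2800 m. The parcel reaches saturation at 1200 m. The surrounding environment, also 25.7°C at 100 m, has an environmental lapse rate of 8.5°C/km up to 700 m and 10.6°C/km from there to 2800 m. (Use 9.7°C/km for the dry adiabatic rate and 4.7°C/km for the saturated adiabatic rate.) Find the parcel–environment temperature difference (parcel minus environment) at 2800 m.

Parcel:
  100 → 1200 m (dry, 9.7°C/km): ΔT = -9.7 × 1.1 = -10.67°C → T = 15.03°C
  1200 → 2800 m (saturated, 4.7°C/km): ΔT = -4.7 × 1.6 = -7.52°C → T = 7.51°C
Environment:
  100 → 700 m (environment, lower layer, 8.5°C/km): ΔT = -8.5 × 0.6 = -5.1°C → T = 20.6°C
  700 → 2800 m (environment, upper layer, 10.6°C/km): ΔT = -10.6 × 2.1 = -22.26°C → T = -1.66°C
T_parcel − T_env = 7.51 − (-1.66) = +9.17°C

+9.17°C (parcel warmer than environment)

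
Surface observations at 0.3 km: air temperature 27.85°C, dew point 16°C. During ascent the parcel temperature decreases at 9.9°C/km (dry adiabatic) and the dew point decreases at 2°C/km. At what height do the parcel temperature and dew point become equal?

T and T_d converge at 9.9 − 2 = 7.9°C per km
Height above start = (27.85 − 16) / 7.9 = 1.5 km
LCL altitude = 300 m + 1500 m = 1800 m

1.8 km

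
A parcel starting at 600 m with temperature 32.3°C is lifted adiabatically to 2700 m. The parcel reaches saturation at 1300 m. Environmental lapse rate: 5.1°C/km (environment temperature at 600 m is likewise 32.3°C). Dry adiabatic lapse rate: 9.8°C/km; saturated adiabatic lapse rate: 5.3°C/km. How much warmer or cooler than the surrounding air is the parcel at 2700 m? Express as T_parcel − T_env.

-3.57°C (parcel cooler than environment)

Parcel:
  600–1300 m, dry: Δz = 0.7 km ⇒ ΔT = -6.86°C; T = 25.44°C
  1300–2700 m, saturated: Δz = 1.4 km ⇒ ΔT = -7.42°C; T = 18.02°C
Environment:
  600–2700 m, environment: Δz = 2.1 km ⇒ ΔT = -10.71°C; T = 21.59°C
T_parcel − T_env = 18.02 − 21.59 = -3.57°C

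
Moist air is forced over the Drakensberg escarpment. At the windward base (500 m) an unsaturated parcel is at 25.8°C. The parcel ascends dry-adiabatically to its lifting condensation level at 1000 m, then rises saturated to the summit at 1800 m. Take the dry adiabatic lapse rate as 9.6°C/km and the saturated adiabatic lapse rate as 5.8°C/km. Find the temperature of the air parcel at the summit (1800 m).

Dry to 1000 m: -9.6 × 0.5 km = -4.8°C, so T = 21°C.
Saturated to 1800 m: -5.8 × 0.8 km = -4.64°C, so T = 16.36°C.

16.36°C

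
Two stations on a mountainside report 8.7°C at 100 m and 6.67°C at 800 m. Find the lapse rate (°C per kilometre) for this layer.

2.9°C/km

Γ = −ΔT/Δz = (8.7 − 6.67) / (800 − 100) m
  = 2.03°C / 0.7 km = 2.9°C/km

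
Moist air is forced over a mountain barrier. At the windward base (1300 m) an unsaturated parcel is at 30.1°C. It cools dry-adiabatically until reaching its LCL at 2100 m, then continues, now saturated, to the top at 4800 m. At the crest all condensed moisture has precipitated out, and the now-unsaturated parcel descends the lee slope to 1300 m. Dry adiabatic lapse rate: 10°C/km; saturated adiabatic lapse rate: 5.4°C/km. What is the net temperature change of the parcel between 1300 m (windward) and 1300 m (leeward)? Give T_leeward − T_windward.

1300–2100 m, dry: Δz = 0.8 km ⇒ ΔT = -8°C; T = 22.1°C
2100–4800 m, saturated: Δz = 2.7 km ⇒ ΔT = -14.58°C; T = 7.52°C
4800–1300 m, dry descent: Δz = 3.5 km ⇒ ΔT = +35°C; T = 42.52°C
Net change vs windward start: 42.52 − 30.1 = +12.42°C

+12.42°C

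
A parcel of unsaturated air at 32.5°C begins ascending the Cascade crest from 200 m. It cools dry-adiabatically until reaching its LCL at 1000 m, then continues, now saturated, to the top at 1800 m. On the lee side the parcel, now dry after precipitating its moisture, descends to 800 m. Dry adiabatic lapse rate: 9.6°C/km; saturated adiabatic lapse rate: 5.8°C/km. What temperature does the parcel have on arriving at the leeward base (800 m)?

29.78°C

Dry to 1000 m: -9.6 × 0.8 km = -7.68°C, so T = 24.82°C.
Saturated to 1800 m: -5.8 × 0.8 km = -4.64°C, so T = 20.18°C.
Dry descent to 800 m: +9.6 × 1 km = +9.6°C, so T = 29.78°C.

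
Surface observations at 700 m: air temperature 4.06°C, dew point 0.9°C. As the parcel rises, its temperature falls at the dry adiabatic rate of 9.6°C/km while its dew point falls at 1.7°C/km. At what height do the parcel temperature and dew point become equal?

T and T_d converge at 9.6 − 1.7 = 7.9°C per km
Height above start = (4.06 − 0.9) / 7.9 = 0.4 km
LCL altitude = 700 m + 400 m = 1100 m

1100 m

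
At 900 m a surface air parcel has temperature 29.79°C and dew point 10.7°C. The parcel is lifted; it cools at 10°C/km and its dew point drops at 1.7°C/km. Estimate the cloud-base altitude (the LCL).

3200 m

T and T_d converge at 10 − 1.7 = 8.3°C per km
Height above start = (29.79 − 10.7) / 8.3 = 2.3 km
LCL altitude = 900 m + 2300 m = 3200 m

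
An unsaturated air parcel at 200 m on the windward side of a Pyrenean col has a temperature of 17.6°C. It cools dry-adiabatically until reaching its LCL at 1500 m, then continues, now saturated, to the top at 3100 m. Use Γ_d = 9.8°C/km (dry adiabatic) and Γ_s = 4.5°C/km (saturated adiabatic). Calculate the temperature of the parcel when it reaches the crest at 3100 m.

Dry to 1500 m: -9.8 × 1.3 km = -12.74°C, so T = 4.86°C.
Saturated to 3100 m: -4.5 × 1.6 km = -7.2°C, so T = -2.34°C.

-2.34°C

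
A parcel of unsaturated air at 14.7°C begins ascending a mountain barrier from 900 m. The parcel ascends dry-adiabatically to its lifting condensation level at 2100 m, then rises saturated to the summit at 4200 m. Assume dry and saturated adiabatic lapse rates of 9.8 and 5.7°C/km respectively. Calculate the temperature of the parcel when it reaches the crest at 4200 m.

From 900 m to 2100 m (dry): cools by 9.8 × 1.2 = 11.76°C, giving 2.94°C.
From 2100 m to 4200 m (saturated): cools by 5.7 × 2.1 = 11.97°C, giving -9.03°C.

-9.03°C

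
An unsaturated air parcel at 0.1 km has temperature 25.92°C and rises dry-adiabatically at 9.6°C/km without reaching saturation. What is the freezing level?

Height above start = (25.92 − 0) / 9.6 = 2.7 km
Altitude = 100 m + 2700 m = 2800 m

2.8 km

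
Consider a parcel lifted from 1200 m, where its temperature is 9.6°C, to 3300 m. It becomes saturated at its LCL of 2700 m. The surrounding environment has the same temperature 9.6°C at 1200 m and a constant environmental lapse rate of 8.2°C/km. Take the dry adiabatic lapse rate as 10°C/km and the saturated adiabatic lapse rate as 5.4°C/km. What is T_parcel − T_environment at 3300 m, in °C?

-1.02°C (parcel cooler than environment)

Parcel:
  1200 → 2700 m (dry, 10°C/km): ΔT = -10 × 1.5 = -15°C → T = -5.4°C
  2700 → 3300 m (saturated, 5.4°C/km): ΔT = -5.4 × 0.6 = -3.24°C → T = -8.64°C
Environment:
  1200 → 3300 m (environment, 8.2°C/km): ΔT = -8.2 × 2.1 = -17.22°C → T = -7.62°C
T_parcel − T_env = -8.64 − (-7.62) = -1.02°C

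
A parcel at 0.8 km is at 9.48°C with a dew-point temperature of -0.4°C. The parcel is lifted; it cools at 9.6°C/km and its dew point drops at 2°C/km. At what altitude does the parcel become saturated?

T and T_d converge at 9.6 − 2 = 7.6°C per km
Height above start = (9.48 − (-0.4)) / 7.6 = 1.3 km
LCL altitude = 800 m + 1300 m = 2100 m

2.1 km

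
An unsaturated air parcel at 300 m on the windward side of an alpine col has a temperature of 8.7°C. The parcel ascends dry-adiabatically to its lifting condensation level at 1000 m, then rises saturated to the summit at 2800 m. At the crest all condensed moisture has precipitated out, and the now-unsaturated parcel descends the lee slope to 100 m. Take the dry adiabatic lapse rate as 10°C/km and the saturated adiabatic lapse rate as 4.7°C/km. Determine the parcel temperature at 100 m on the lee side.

300 → 1000 m (dry, 10°C/km): ΔT = -10 × 0.7 = -7°C → T = 1.7°C
1000 → 2800 m (saturated, 4.7°C/km): ΔT = -4.7 × 1.8 = -8.46°C → T = -6.76°C
2800 → 100 m (dry descent, 10°C/km): ΔT = +10 × 2.7 = +27°C → T = 20.24°C

20.24°C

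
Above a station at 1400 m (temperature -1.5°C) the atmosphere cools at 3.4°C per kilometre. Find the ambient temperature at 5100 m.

Environmental to 5100 m: -3.4 × 3.7 km = -12.58°C, so T = -14.08°C.

-14.08°C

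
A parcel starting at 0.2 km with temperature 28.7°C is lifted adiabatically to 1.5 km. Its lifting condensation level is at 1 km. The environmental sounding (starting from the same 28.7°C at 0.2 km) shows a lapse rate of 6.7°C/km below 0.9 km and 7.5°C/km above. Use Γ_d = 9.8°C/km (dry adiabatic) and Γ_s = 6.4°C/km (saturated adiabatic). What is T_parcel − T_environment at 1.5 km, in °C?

Parcel:
  200–1000 m, dry: Δz = 0.8 km ⇒ ΔT = -7.84°C; T = 20.86°C
  1000–1500 m, saturated: Δz = 0.5 km ⇒ ΔT = -3.2°C; T = 17.66°C
Environment:
  200–900 m, environment, lower layer: Δz = 0.7 km ⇒ ΔT = -4.69°C; T = 24.01°C
  900–1500 m, environment, upper layer: Δz = 0.6 km ⇒ ΔT = -4.5°C; T = 19.51°C
T_parcel − T_env = 17.66 − 19.51 = -1.85°C

-1.85°C (parcel cooler than environment)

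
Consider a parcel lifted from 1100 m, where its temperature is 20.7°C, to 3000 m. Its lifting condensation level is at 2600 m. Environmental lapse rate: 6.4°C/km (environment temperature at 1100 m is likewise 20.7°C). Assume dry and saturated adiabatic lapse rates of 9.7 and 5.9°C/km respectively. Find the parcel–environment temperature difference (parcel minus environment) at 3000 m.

Parcel:
  From 1100 m to 2600 m (dry): cools by 9.7 × 1.5 = 14.55°C, giving 6.15°C.
  From 2600 m to 3000 m (saturated): cools by 5.9 × 0.4 = 2.36°C, giving 3.79°C.
Environment:
  From 1100 m to 3000 m (environment): cools by 6.4 × 1.9 = 12.16°C, giving 8.54°C.
T_parcel − T_env = 3.79 − 8.54 = -4.75°C

-4.75°C (parcel cooler than environment)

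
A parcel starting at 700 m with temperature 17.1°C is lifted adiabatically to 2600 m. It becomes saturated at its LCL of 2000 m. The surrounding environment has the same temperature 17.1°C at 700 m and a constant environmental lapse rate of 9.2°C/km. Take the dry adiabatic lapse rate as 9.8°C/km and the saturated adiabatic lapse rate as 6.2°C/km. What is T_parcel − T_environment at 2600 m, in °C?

+1.02°C (parcel warmer than environment)

Parcel:
  700 → 2000 m (dry, 9.8°C/km): ΔT = -9.8 × 1.3 = -12.74°C → T = 4.36°C
  2000 → 2600 m (saturated, 6.2°C/km): ΔT = -6.2 × 0.6 = -3.72°C → T = 0.64°C
Environment:
  700 → 2600 m (environment, 9.2°C/km): ΔT = -9.2 × 1.9 = -17.48°C → T = -0.38°C
T_parcel − T_env = 0.64 − (-0.38) = +1.02°C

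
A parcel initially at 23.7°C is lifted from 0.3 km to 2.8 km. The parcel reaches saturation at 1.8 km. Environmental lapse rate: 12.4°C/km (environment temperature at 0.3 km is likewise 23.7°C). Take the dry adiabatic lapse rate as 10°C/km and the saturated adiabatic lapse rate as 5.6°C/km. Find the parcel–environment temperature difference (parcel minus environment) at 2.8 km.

Parcel:
  300–1800 m, dry: Δz = 1.5 km ⇒ ΔT = -15°C; T = 8.7°C
  1800–2800 m, saturated: Δz = 1 km ⇒ ΔT = -5.6°C; T = 3.1°C
Environment:
  300–2800 m, environment: Δz = 2.5 km ⇒ ΔT = -31°C; T = -7.3°C
T_parcel − T_env = 3.1 − (-7.3) = +10.4°C

+10.4°C (parcel warmer than environment)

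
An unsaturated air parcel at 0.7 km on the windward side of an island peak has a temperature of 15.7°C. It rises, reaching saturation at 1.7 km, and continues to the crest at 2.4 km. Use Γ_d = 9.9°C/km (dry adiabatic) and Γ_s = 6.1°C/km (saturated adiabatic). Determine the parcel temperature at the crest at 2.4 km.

1.53°C

From 700 m to 1700 m (dry): cools by 9.9 × 1 = 9.9°C, giving 5.8°C.
From 1700 m to 2400 m (saturated): cools by 6.1 × 0.7 = 4.27°C, giving 1.53°C.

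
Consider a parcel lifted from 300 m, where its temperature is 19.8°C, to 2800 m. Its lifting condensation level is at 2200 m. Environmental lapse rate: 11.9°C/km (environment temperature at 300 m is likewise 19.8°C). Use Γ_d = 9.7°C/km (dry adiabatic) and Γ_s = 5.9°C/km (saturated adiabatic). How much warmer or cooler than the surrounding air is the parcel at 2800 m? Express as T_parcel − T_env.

+7.78°C (parcel warmer than environment)

Parcel:
  From 300 m to 2200 m (dry): cools by 9.7 × 1.9 = 18.43°C, giving 1.37°C.
  From 2200 m to 2800 m (saturated): cools by 5.9 × 0.6 = 3.54°C, giving -2.17°C.
Environment:
  From 300 m to 2800 m (environment): cools by 11.9 × 2.5 = 29.75°C, giving -9.95°C.
T_parcel − T_env = -2.17 − (-9.95) = +7.78°C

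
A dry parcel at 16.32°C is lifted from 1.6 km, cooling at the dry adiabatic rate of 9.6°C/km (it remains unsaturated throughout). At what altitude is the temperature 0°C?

3.3 km

Height above start = (16.32 − 0) / 9.6 = 1.7 km
Altitude = 1600 m + 1700 m = 3300 m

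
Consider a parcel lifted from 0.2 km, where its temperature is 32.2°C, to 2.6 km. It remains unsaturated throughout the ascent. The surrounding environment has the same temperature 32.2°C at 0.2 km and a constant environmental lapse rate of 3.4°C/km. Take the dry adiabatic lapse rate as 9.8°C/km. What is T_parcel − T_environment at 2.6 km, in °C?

Parcel:
  From 200 m to 2600 m (dry): cools by 9.8 × 2.4 = 23.52°C, giving 8.68°C.
Environment:
  From 200 m to 2600 m (environment): cools by 3.4 × 2.4 = 8.16°C, giving 24.04°C.
T_parcel − T_env = 8.68 − 24.04 = -15.36°C

-15.36°C (parcel cooler than environment)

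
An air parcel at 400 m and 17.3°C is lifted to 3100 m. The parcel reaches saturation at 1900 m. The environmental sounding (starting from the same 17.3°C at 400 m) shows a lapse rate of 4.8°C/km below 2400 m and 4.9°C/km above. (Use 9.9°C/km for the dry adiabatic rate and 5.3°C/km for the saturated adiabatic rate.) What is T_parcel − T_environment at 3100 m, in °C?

-8.18°C (parcel cooler than environment)

Parcel:
  Dry to 1900 m: -9.9 × 1.5 km = -14.85°C, so T = 2.45°C.
  Saturated to 3100 m: -5.3 × 1.2 km = -6.36°C, so T = -3.91°C.
Environment:
  Environment, lower layer to 2400 m: -4.8 × 2 km = -9.6°C, so T = 7.7°C.
  Environment, upper layer to 3100 m: -4.9 × 0.7 km = -3.43°C, so T = 4.27°C.
T_parcel − T_env = -3.91 − 4.27 = -8.18°C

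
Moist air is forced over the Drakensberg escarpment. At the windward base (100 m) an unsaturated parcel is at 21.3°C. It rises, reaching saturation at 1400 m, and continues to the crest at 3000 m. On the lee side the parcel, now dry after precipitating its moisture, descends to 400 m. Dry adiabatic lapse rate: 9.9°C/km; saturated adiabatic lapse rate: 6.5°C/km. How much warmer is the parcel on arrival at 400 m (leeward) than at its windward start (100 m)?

+2.47°C

From 100 m to 1400 m (dry): cools by 9.9 × 1.3 = 12.87°C, giving 8.43°C.
From 1400 m to 3000 m (saturated): cools by 6.5 × 1.6 = 10.4°C, giving -1.97°C.
From 3000 m to 400 m (dry descent): warms by 9.9 × 2.6 = 25.74°C, giving 23.77°C.
Net change vs windward start: 23.77 − 21.3 = +2.47°C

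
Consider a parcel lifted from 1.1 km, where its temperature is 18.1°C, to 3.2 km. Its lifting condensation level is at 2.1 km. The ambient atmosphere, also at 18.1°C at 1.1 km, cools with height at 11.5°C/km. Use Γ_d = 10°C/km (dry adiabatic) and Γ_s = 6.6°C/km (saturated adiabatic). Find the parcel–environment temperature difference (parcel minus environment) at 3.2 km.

+6.89°C (parcel warmer than environment)

Parcel:
  Dry to 2100 m: -10 × 1 km = -10°C, so T = 8.1°C.
  Saturated to 3200 m: -6.6 × 1.1 km = -7.26°C, so T = 0.84°C.
Environment:
  Environment to 3200 m: -11.5 × 2.1 km = -24.15°C, so T = -6.05°C.
T_parcel − T_env = 0.84 − (-6.05) = +6.89°C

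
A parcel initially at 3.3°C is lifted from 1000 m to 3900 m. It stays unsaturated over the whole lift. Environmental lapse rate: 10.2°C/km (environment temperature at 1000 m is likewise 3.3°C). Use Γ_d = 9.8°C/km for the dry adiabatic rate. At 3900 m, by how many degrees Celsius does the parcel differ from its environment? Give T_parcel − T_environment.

+1.16°C (parcel warmer than environment)

Parcel:
  1000–3900 m, dry: Δz = 2.9 km ⇒ ΔT = -28.42°C; T = -25.12°C
Environment:
  1000–3900 m, environment: Δz = 2.9 km ⇒ ΔT = -29.58°C; T = -26.28°C
T_parcel − T_env = -25.12 − (-26.28) = +1.16°C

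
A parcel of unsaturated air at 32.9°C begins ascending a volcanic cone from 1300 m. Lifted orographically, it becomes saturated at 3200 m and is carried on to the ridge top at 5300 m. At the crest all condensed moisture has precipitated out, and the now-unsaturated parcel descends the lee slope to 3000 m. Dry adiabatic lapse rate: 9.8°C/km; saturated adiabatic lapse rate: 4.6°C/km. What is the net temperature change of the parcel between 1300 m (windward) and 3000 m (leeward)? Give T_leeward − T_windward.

1300–3200 m, dry: Δz = 1.9 km ⇒ ΔT = -18.62°C; T = 14.28°C
3200–5300 m, saturated: Δz = 2.1 km ⇒ ΔT = -9.66°C; T = 4.62°C
5300–3000 m, dry descent: Δz = 2.3 km ⇒ ΔT = +22.54°C; T = 27.16°C
Net change vs windward start: 27.16 − 32.9 = -5.74°C

-5.74°C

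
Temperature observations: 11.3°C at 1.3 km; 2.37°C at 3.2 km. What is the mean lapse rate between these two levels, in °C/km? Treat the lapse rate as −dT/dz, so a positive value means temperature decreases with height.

Γ = −ΔT/Δz = (11.3 − 2.37) / (3200 − 1300) m
  = 8.93°C / 1.9 km = 4.7°C/km

4.7°C/km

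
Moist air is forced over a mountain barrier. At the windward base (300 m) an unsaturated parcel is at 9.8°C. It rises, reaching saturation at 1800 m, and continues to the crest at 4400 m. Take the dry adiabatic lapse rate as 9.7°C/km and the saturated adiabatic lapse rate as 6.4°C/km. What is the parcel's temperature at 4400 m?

-21.39°C

300–1800 m, dry: Δz = 1.5 km ⇒ ΔT = -14.55°C; T = -4.75°C
1800–4400 m, saturated: Δz = 2.6 km ⇒ ΔT = -16.64°C; T = -21.39°C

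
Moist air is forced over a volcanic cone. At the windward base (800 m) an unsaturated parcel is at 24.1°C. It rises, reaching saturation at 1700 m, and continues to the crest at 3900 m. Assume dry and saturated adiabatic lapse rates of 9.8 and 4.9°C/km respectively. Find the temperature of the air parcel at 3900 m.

4.5°C

800 → 1700 m (dry, 9.8°C/km): ΔT = -9.8 × 0.9 = -8.82°C → T = 15.28°C
1700 → 3900 m (saturated, 4.9°C/km): ΔT = -4.9 × 2.2 = -10.78°C → T = 4.5°C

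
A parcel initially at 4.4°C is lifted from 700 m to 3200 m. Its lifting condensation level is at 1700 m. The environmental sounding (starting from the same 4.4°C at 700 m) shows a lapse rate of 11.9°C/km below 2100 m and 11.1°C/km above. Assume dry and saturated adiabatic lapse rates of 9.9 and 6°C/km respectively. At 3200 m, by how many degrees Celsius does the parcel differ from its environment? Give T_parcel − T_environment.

Parcel:
  700–1700 m, dry: Δz = 1 km ⇒ ΔT = -9.9°C; T = -5.5°C
  1700–3200 m, saturated: Δz = 1.5 km ⇒ ΔT = -9°C; T = -14.5°C
Environment:
  700–2100 m, environment, lower layer: Δz = 1.4 km ⇒ ΔT = -16.66°C; T = -12.26°C
  2100–3200 m, environment, upper layer: Δz = 1.1 km ⇒ ΔT = -12.21°C; T = -24.47°C
T_parcel − T_env = -14.5 − (-24.47) = +9.97°C

+9.97°C (parcel warmer than environment)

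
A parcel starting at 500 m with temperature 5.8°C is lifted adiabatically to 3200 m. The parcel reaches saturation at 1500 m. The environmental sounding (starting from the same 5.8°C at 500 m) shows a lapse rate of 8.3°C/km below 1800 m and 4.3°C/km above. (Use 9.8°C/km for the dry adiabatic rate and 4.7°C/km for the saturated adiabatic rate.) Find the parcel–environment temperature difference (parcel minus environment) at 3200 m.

Parcel:
  From 500 m to 1500 m (dry): cools by 9.8 × 1 = 9.8°C, giving -4°C.
  From 1500 m to 3200 m (saturated): cools by 4.7 × 1.7 = 7.99°C, giving -11.99°C.
Environment:
  From 500 m to 1800 m (environment, lower layer): cools by 8.3 × 1.3 = 10.79°C, giving -4.99°C.
  From 1800 m to 3200 m (environment, upper layer): cools by 4.3 × 1.4 = 6.02°C, giving -11.01°C.
T_parcel − T_env = -11.99 − (-11.01) = -0.98°C

-0.98°C (parcel cooler than environment)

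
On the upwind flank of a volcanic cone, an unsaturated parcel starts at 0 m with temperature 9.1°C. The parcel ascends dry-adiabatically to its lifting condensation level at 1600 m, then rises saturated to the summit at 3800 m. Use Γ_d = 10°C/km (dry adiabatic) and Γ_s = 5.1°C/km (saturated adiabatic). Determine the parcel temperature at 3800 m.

0 → 1600 m (dry, 10°C/km): ΔT = -10 × 1.6 = -16°C → T = -6.9°C
1600 → 3800 m (saturated, 5.1°C/km): ΔT = -5.1 × 2.2 = -11.22°C → T = -18.12°C

-18.12°C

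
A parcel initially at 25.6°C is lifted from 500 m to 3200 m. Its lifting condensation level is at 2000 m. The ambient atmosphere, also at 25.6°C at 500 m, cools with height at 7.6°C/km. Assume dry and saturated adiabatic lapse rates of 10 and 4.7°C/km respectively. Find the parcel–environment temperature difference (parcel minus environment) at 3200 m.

Parcel:
  500–2000 m, dry: Δz = 1.5 km ⇒ ΔT = -15°C; T = 10.6°C
  2000–3200 m, saturated: Δz = 1.2 km ⇒ ΔT = -5.64°C; T = 4.96°C
Environment:
  500–3200 m, environment: Δz = 2.7 km ⇒ ΔT = -20.52°C; T = 5.08°C
T_parcel − T_env = 4.96 − 5.08 = -0.12°C

-0.12°C (parcel cooler than environment)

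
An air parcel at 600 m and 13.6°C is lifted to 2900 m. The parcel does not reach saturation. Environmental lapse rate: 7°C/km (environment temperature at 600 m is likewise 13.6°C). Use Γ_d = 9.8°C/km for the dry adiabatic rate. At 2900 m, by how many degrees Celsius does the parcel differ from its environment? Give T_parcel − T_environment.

Parcel:
  600–2900 m, dry: Δz = 2.3 km ⇒ ΔT = -22.54°C; T = -8.94°C
Environment:
  600–2900 m, environment: Δz = 2.3 km ⇒ ΔT = -16.1°C; T = -2.5°C
T_parcel − T_env = -8.94 − (-2.5) = -6.44°C

-6.44°C (parcel cooler than environment)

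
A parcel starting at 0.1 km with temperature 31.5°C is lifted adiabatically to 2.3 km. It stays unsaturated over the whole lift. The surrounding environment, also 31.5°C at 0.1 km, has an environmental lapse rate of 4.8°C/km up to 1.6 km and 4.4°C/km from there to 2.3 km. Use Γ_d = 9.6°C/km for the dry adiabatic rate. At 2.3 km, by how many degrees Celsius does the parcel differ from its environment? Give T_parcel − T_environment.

Parcel:
  Dry to 2300 m: -9.6 × 2.2 km = -21.12°C, so T = 10.38°C.
Environment:
  Environment, lower layer to 1600 m: -4.8 × 1.5 km = -7.2°C, so T = 24.3°C.
  Environment, upper layer to 2300 m: -4.4 × 0.7 km = -3.08°C, so T = 21.22°C.
T_parcel − T_env = 10.38 − 21.22 = -10.84°C

-10.84°C (parcel cooler than environment)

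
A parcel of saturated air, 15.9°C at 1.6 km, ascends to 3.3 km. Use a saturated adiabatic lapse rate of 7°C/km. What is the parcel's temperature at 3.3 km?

1600–3300 m, saturated adiabatic: Δz = 1.7 km ⇒ ΔT = -11.9°C; T = 4°C

4°C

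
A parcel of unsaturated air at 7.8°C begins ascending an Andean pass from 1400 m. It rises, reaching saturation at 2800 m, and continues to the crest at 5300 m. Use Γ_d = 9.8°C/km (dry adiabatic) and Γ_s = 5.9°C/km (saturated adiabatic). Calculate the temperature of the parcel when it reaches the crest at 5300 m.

From 1400 m to 2800 m (dry): cools by 9.8 × 1.4 = 13.72°C, giving -5.92°C.
From 2800 m to 5300 m (saturated): cools by 5.9 × 2.5 = 14.75°C, giving -20.67°C.

-20.67°C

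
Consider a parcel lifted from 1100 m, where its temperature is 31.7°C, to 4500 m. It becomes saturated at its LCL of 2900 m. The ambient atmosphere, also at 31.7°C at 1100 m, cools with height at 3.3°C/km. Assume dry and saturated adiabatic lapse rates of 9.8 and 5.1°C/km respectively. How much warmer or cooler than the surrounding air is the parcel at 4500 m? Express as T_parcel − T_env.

-14.58°C (parcel cooler than environment)

Parcel:
  From 1100 m to 2900 m (dry): cools by 9.8 × 1.8 = 17.64°C, giving 14.06°C.
  From 2900 m to 4500 m (saturated): cools by 5.1 × 1.6 = 8.16°C, giving 5.9°C.
Environment:
  From 1100 m to 4500 m (environment): cools by 3.3 × 3.4 = 11.22°C, giving 20.48°C.
T_parcel − T_env = 5.9 − 20.48 = -14.58°C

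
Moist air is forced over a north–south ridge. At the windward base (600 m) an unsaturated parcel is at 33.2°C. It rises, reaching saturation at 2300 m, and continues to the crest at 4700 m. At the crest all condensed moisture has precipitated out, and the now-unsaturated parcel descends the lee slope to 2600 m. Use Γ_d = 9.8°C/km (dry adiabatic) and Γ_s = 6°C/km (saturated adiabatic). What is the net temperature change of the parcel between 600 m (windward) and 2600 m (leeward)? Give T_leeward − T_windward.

-10.48°C

600–2300 m, dry: Δz = 1.7 km ⇒ ΔT = -16.66°C; T = 16.54°C
2300–4700 m, saturated: Δz = 2.4 km ⇒ ΔT = -14.4°C; T = 2.14°C
4700–2600 m, dry descent: Δz = 2.1 km ⇒ ΔT = +20.58°C; T = 22.72°C
Net change vs windward start: 22.72 − 33.2 = -10.48°C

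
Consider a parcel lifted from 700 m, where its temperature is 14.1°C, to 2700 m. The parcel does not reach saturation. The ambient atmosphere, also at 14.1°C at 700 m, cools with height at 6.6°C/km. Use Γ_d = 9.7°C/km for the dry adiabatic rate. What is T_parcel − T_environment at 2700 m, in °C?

Parcel:
  From 700 m to 2700 m (dry): cools by 9.7 × 2 = 19.4°C, giving -5.3°C.
Environment:
  From 700 m to 2700 m (environment): cools by 6.6 × 2 = 13.2°C, giving 0.9°C.
T_parcel − T_env = -5.3 − 0.9 = -6.2°C

-6.2°C (parcel cooler than environment)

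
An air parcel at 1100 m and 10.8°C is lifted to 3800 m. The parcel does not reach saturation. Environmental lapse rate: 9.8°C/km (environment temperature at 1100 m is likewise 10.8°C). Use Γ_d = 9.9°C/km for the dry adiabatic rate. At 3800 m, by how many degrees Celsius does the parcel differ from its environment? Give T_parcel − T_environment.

-0.27°C (parcel cooler than environment)

Parcel:
  Dry to 3800 m: -9.9 × 2.7 km = -26.73°C, so T = -15.93°C.
Environment:
  Environment to 3800 m: -9.8 × 2.7 km = -26.46°C, so T = -15.66°C.
T_parcel − T_env = -15.93 − (-15.66) = -0.27°C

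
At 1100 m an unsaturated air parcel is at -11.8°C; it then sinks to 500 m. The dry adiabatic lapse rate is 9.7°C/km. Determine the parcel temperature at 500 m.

From 1100 m to 500 m (dry adiabatic): warms by 9.7 × 0.6 = 5.82°C, giving -5.98°C.

-5.98°C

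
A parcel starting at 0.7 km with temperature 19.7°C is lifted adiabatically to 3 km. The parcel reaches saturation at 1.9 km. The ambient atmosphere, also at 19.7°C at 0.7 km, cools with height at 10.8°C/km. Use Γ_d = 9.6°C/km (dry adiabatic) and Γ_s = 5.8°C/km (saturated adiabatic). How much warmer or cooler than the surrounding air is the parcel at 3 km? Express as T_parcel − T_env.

+6.94°C (parcel warmer than environment)

Parcel:
  From 700 m to 1900 m (dry): cools by 9.6 × 1.2 = 11.52°C, giving 8.18°C.
  From 1900 m to 3000 m (saturated): cools by 5.8 × 1.1 = 6.38°C, giving 1.8°C.
Environment:
  From 700 m to 3000 m (environment): cools by 10.8 × 2.3 = 24.84°C, giving -5.14°C.
T_parcel − T_env = 1.8 − (-5.14) = +6.94°C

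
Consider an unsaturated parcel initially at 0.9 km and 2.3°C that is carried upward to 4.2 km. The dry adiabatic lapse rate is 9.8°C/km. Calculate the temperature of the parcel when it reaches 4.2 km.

-30.04°C

900–4200 m, dry adiabatic: Δz = 3.3 km ⇒ ΔT = -32.34°C; T = -30.04°C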